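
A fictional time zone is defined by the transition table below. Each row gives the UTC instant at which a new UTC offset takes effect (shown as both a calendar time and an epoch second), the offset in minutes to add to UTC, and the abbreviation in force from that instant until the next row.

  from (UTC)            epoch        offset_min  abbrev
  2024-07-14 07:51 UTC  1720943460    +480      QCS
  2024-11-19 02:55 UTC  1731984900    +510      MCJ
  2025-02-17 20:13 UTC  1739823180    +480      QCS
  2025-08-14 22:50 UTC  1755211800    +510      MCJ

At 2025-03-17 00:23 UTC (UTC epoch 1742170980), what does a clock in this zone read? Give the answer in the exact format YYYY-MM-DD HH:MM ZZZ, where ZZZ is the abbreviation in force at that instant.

2025-03-17 08:23 QCS

Query: 2025-03-17 00:23 UTC
Rule 3/4 (QCS, +08:00): 2025-02-17 20:13 UTC ≤ query < 2025-08-14 22:50 UTC
0·60 + 23 + 480 = 503 min
503 = 0·1440 + 503; 503 = 8·60 + 23 → 08:23, same day
→ 2025-03-17 08:23 QCS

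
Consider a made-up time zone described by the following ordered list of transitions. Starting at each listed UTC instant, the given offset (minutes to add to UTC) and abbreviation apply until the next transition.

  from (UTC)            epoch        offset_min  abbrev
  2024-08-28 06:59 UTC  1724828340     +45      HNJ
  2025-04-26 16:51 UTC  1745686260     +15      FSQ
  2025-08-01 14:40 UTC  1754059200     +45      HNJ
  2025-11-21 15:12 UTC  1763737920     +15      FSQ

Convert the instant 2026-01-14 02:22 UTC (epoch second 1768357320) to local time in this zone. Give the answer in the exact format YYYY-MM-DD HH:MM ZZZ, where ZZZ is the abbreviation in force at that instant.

Query: 2026-01-14 02:22 UTC
Rule 4/4 (FSQ, +00:15): 2025-11-21 15:12 UTC ≤ query < +∞
2·60 + 22 + 15 = 157 min
157 = 0·1440 + 157; 157 = 2·60 + 37 → 02:37, same day
→ 2026-01-14 02:37 FSQ

2026-01-14 02:37 FSQ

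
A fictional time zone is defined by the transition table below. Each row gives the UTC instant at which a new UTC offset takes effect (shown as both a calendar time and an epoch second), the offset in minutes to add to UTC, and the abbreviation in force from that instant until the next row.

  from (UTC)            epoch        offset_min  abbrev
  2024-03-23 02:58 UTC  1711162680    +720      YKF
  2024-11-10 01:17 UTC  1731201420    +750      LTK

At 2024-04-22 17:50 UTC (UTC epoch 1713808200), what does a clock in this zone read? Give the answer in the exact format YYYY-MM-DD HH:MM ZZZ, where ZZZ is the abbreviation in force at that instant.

2024-04-23 05:50 YKF

Query: 2024-04-22 17:50 UTC
Rule 1/2 (YKF, +12:00): 2024-03-23 02:58 UTC ≤ query < 2024-11-10 01:17 UTC
17·60 + 50 + 720 = 1790 min
1790 = 1·1440 + 350; 350 = 5·60 + 50 → 05:50, 2024-04-22 + 1 day = 2024-04-23
→ 2024-04-23 05:50 YKF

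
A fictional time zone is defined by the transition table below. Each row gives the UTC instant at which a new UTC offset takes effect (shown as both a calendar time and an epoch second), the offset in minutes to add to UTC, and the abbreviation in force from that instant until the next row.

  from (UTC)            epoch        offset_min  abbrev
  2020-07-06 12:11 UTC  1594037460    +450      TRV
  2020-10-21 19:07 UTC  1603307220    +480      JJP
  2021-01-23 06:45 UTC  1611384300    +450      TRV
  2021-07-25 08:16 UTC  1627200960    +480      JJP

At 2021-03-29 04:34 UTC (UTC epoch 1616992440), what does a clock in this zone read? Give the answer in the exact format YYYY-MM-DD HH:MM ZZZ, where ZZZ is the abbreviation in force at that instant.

Query: 2021-03-29 04:34 UTC
Rule 3/4 (TRV, +07:30): 2021-01-23 06:45 UTC ≤ query < 2021-07-25 08:16 UTC
4·60 + 34 + 450 = 724 min
724 = 0·1440 + 724; 724 = 12·60 + 4 → 12:04, same day
→ 2021-03-29 12:04 TRV

2021-03-29 12:04 TRV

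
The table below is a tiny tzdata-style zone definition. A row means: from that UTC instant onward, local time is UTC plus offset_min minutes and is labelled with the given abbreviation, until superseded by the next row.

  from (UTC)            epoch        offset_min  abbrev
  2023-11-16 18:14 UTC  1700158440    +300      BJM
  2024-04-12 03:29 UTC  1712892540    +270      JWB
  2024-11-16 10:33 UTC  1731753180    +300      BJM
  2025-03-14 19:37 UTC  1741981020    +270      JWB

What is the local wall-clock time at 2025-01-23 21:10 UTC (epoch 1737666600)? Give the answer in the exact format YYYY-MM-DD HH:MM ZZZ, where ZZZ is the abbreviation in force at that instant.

Query: 2025-01-23 21:10 UTC
Rule 3/4 (BJM, +05:00): 2024-11-16 10:33 UTC ≤ query < 2025-03-14 19:37 UTC
21·60 + 10 + 300 = 1570 min
1570 = 1·1440 + 130; 130 = 2·60 + 10 → 02:10, 2025-01-23 + 1 day = 2025-01-24
→ 2025-01-24 02:10 BJM

2025-01-24 02:10 BJM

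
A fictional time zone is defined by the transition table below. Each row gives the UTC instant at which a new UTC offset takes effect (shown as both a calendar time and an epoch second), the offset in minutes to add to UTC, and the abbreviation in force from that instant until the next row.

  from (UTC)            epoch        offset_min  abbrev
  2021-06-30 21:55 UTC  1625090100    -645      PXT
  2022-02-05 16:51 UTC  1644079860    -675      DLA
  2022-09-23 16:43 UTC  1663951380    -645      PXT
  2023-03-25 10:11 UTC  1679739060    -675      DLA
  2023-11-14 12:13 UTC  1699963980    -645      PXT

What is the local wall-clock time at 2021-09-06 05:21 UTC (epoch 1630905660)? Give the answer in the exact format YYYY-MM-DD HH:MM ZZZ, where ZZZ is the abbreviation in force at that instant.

2021-09-05 18:36 PXT

Query: 2021-09-06 05:21 UTC
Rule 1/5 (PXT, -10:45): 2021-06-30 21:55 UTC ≤ query < 2022-02-05 16:51 UTC
5·60 + 21 - 645 = -324 min
-324 = -1·1440 + 1116; 1116 = 18·60 + 36 → 18:36, 2021-09-06 - 1 day = 2021-09-05
→ 2021-09-05 18:36 PXT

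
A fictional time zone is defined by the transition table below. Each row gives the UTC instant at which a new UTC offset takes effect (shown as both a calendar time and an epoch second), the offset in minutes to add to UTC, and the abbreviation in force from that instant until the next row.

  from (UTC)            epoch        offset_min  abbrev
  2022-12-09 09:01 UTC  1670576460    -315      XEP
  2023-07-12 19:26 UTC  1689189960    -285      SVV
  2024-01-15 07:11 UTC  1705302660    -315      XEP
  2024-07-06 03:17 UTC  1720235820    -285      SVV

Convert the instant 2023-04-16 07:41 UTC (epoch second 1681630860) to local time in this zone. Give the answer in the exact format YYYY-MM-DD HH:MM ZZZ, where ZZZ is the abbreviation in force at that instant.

Query: 2023-04-16 07:41 UTC
Rule 1/4 (XEP, -05:15): 2022-12-09 09:01 UTC ≤ query < 2023-07-12 19:26 UTC
7·60 + 41 - 315 = 146 min
146 = 0·1440 + 146; 146 = 2·60 + 26 → 02:26, same day
→ 2023-04-16 02:26 XEP

2023-04-16 02:26 XEP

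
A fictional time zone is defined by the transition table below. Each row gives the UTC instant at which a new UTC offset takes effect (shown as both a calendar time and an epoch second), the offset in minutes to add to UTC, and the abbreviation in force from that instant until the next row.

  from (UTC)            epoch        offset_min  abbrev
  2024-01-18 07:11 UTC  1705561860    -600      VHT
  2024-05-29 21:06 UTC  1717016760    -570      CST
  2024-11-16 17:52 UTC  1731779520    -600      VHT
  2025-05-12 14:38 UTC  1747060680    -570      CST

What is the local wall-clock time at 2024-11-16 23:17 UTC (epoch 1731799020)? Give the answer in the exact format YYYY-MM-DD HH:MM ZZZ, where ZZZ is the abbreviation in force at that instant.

Query: 2024-11-16 23:17 UTC
Rule 3/4 (VHT, -10:00): 2024-11-16 17:52 UTC ≤ query < 2025-05-12 14:38 UTC
23·60 + 17 - 600 = 797 min
797 = 0·1440 + 797; 797 = 13·60 + 17 → 13:17, same day
→ 2024-11-16 13:17 VHT

2024-11-16 13:17 VHT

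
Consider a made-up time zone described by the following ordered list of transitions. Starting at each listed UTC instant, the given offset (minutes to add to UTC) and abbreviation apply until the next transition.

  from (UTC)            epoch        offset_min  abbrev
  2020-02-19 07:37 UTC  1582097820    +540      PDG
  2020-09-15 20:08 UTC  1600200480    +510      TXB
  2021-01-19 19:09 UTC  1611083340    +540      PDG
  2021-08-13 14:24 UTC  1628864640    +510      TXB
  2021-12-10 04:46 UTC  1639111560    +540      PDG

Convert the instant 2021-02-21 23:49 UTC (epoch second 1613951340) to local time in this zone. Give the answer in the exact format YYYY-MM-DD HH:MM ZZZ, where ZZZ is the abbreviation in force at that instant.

Query: 2021-02-21 23:49 UTC
Rule 3/5 (PDG, +09:00): 2021-01-19 19:09 UTC ≤ query < 2021-08-13 14:24 UTC
23·60 + 49 + 540 = 1969 min
1969 = 1·1440 + 529; 529 = 8·60 + 49 → 08:49, 2021-02-21 + 1 day = 2021-02-22
→ 2021-02-22 08:49 PDG

2021-02-22 08:49 PDG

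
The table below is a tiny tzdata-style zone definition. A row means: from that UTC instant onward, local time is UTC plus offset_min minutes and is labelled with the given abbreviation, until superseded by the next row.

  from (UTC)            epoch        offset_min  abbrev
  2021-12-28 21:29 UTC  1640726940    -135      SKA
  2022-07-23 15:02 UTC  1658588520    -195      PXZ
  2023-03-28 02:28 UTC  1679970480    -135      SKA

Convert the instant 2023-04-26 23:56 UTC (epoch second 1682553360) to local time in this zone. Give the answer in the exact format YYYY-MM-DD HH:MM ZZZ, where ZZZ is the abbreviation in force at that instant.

Query: 2023-04-26 23:56 UTC
Rule 3/3 (SKA, -02:15): 2023-03-28 02:28 UTC ≤ query < +∞
23·60 + 56 - 135 = 1301 min
1301 = 0·1440 + 1301; 1301 = 21·60 + 41 → 21:41, same day
→ 2023-04-26 21:41 SKA

2023-04-26 21:41 SKA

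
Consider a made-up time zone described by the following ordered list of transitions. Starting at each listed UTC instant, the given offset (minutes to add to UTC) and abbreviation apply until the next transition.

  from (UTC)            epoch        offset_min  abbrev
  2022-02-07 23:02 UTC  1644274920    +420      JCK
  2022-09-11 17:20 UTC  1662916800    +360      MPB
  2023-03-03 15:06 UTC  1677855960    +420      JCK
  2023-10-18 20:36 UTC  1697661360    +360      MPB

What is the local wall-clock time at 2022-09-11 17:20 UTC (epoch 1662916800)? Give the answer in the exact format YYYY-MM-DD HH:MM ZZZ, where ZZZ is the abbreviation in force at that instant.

Query: 2022-09-11 17:20 UTC
Rule 2/4 (MPB, +06:00): 2022-09-11 17:20 UTC ≤ query < 2023-03-03 15:06 UTC
17·60 + 20 + 360 = 1400 min
1400 = 0·1440 + 1400; 1400 = 23·60 + 20 → 23:20, same day
→ 2022-09-11 23:20 MPB

2022-09-11 23:20 MPB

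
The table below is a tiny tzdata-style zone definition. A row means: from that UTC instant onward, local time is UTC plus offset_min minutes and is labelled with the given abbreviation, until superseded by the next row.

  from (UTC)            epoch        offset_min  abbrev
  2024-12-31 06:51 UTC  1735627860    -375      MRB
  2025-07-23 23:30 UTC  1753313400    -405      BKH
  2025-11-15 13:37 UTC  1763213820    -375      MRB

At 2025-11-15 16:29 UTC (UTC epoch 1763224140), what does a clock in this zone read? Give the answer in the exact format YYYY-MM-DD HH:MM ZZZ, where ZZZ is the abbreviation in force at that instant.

2025-11-15 10:14 MRB

Query: 2025-11-15 16:29 UTC
Rule 3/3 (MRB, -06:15): 2025-11-15 13:37 UTC ≤ query < +∞
16·60 + 29 - 375 = 614 min
614 = 0·1440 + 614; 614 = 10·60 + 14 → 10:14, same day
→ 2025-11-15 10:14 MRB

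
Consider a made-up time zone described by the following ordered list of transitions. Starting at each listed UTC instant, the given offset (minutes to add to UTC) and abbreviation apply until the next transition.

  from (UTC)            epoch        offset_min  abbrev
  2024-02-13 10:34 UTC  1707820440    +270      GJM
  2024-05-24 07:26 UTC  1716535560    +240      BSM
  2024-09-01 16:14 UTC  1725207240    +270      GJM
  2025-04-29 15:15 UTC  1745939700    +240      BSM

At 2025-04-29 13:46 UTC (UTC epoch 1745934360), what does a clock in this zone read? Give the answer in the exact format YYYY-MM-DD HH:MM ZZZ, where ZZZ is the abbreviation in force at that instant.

Query: 2025-04-29 13:46 UTC
Rule 3/4 (GJM, +04:30): 2024-09-01 16:14 UTC ≤ query < 2025-04-29 15:15 UTC
13·60 + 46 + 270 = 1096 min
1096 = 0·1440 + 1096; 1096 = 18·60 + 16 → 18:16, same day
→ 2025-04-29 18:16 GJM

2025-04-29 18:16 GJM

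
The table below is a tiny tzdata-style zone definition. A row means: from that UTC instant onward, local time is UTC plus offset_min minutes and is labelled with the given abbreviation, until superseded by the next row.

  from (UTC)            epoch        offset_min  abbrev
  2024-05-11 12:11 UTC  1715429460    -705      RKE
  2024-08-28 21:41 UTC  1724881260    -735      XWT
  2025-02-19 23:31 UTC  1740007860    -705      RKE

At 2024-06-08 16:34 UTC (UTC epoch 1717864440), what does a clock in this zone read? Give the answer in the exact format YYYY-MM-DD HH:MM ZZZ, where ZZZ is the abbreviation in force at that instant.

2024-06-08 04:49 RKE

Query: 2024-06-08 16:34 UTC
Rule 1/3 (RKE, -11:45): 2024-05-11 12:11 UTC ≤ query < 2024-08-28 21:41 UTC
16·60 + 34 - 705 = 289 min
289 = 0·1440 + 289; 289 = 4·60 + 49 → 04:49, same day
→ 2024-06-08 04:49 RKE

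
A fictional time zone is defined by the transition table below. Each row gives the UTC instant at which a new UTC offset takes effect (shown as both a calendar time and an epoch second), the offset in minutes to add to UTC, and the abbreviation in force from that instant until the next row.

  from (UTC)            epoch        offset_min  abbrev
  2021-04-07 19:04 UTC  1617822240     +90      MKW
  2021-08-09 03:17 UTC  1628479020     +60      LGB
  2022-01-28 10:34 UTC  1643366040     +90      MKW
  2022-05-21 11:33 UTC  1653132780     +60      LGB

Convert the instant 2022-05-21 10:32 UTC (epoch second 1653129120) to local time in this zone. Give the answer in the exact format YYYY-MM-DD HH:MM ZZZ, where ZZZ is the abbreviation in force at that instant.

Query: 2022-05-21 10:32 UTC
Rule 3/4 (MKW, +01:30): 2022-01-28 10:34 UTC ≤ query < 2022-05-21 11:33 UTC
10·60 + 32 + 90 = 722 min
722 = 0·1440 + 722; 722 = 12·60 + 2 → 12:02, same day
→ 2022-05-21 12:02 MKW

2022-05-21 12:02 MKW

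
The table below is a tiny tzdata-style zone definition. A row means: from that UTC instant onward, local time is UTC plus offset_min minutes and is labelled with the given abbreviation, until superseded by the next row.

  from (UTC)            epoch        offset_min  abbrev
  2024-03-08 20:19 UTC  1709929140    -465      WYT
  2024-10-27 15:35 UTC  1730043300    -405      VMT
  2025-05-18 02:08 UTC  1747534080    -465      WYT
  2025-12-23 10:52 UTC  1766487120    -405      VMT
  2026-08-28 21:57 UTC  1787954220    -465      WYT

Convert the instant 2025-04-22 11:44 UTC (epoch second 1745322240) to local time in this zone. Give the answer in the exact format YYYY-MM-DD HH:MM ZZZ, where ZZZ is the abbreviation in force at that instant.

2025-04-22 04:59 VMT

Query: 2025-04-22 11:44 UTC
Rule 2/5 (VMT, -06:45): 2024-10-27 15:35 UTC ≤ query < 2025-05-18 02:08 UTC
11·60 + 44 - 405 = 299 min
299 = 0·1440 + 299; 299 = 4·60 + 59 → 04:59, same day
→ 2025-04-22 04:59 VMT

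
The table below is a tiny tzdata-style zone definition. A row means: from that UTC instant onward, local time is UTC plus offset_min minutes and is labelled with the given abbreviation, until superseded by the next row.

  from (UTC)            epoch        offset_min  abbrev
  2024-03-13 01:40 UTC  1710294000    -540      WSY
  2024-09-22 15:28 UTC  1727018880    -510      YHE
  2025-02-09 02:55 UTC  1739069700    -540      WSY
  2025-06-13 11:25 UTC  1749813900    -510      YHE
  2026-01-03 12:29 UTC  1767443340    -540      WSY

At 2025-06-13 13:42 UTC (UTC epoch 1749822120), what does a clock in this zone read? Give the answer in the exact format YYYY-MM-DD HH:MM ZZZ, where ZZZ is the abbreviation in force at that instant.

2025-06-13 05:12 YHE

Query: 2025-06-13 13:42 UTC
Rule 4/5 (YHE, -08:30): 2025-06-13 11:25 UTC ≤ query < 2026-01-03 12:29 UTC
13·60 + 42 - 510 = 312 min
312 = 0·1440 + 312; 312 = 5·60 + 12 → 05:12, same day
→ 2025-06-13 05:12 YHE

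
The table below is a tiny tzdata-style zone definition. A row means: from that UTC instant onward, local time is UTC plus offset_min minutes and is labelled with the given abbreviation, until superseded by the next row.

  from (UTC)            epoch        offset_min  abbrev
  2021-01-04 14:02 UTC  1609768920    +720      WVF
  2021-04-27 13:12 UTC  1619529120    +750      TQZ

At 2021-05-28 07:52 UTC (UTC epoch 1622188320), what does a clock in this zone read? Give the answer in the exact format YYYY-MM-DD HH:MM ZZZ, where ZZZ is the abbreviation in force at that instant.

2021-05-28 20:22 TQZ

Query: 2021-05-28 07:52 UTC
Rule 2/2 (TQZ, +12:30): 2021-04-27 13:12 UTC ≤ query < +∞
7·60 + 52 + 750 = 1222 min
1222 = 0·1440 + 1222; 1222 = 20·60 + 22 → 20:22, same day
→ 2021-05-28 20:22 TQZ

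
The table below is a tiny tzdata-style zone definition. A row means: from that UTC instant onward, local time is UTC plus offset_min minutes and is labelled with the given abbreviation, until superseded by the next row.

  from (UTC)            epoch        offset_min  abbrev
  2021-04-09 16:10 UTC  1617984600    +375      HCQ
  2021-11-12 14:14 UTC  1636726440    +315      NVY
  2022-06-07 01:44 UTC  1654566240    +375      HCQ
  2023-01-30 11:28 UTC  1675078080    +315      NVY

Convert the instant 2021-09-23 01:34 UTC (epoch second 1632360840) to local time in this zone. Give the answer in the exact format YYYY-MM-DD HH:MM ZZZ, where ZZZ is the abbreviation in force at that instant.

2021-09-23 07:49 HCQ

Query: 2021-09-23 01:34 UTC
Rule 1/4 (HCQ, +06:15): 2021-04-09 16:10 UTC ≤ query < 2021-11-12 14:14 UTC
1·60 + 34 + 375 = 469 min
469 = 0·1440 + 469; 469 = 7·60 + 49 → 07:49, same day
→ 2021-09-23 07:49 HCQ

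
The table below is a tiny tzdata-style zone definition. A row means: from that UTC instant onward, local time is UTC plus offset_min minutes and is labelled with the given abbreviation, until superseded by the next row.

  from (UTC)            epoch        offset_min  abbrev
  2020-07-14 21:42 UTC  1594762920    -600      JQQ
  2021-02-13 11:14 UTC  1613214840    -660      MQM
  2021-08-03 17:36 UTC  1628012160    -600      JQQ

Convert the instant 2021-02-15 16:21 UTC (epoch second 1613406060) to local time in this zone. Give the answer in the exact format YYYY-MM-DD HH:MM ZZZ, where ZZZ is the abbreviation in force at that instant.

Query: 2021-02-15 16:21 UTC
Rule 2/3 (MQM, -11:00): 2021-02-13 11:14 UTC ≤ query < 2021-08-03 17:36 UTC
16·60 + 21 - 660 = 321 min
321 = 0·1440 + 321; 321 = 5·60 + 21 → 05:21, same day
→ 2021-02-15 05:21 MQM

2021-02-15 05:21 MQM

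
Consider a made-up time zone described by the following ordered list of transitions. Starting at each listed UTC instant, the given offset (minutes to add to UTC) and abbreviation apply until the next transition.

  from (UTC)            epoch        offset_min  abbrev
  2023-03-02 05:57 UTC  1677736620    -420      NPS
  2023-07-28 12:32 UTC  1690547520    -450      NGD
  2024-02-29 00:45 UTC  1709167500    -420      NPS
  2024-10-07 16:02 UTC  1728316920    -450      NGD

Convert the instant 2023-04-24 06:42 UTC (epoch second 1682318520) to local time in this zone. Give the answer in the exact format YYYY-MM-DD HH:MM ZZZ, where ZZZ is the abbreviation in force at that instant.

2023-04-23 23:42 NPS

Query: 2023-04-24 06:42 UTC
Rule 1/4 (NPS, -07:00): 2023-03-02 05:57 UTC ≤ query < 2023-07-28 12:32 UTC
6·60 + 42 - 420 = -18 min
-18 = -1·1440 + 1422; 1422 = 23·60 + 42 → 23:42, 2023-04-24 - 1 day = 2023-04-23
→ 2023-04-23 23:42 NPS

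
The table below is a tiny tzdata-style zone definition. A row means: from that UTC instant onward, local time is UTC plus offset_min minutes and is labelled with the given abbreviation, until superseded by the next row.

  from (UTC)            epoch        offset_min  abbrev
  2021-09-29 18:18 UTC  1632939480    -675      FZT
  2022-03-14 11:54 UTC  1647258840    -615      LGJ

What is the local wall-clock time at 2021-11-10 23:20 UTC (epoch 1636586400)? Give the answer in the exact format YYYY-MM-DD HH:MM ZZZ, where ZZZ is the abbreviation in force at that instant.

Query: 2021-11-10 23:20 UTC
Rule 1/2 (FZT, -11:15): 2021-09-29 18:18 UTC ≤ query < 2022-03-14 11:54 UTC
23·60 + 20 - 675 = 725 min
725 = 0·1440 + 725; 725 = 12·60 + 5 → 12:05, same day
→ 2021-11-10 12:05 FZT

2021-11-10 12:05 FZT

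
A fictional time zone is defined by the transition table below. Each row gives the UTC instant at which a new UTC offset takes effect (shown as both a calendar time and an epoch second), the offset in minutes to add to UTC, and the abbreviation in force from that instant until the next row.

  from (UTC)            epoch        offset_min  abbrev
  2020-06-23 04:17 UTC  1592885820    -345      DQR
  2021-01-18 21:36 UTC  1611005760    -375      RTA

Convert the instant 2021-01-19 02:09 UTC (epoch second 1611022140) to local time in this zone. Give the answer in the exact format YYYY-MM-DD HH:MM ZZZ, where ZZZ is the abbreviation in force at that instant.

2021-01-18 19:54 RTA

Query: 2021-01-19 02:09 UTC
Rule 2/2 (RTA, -06:15): 2021-01-18 21:36 UTC ≤ query < +∞
2·60 + 9 - 375 = -246 min
-246 = -1·1440 + 1194; 1194 = 19·60 + 54 → 19:54, 2021-01-19 - 1 day = 2021-01-18
→ 2021-01-18 19:54 RTA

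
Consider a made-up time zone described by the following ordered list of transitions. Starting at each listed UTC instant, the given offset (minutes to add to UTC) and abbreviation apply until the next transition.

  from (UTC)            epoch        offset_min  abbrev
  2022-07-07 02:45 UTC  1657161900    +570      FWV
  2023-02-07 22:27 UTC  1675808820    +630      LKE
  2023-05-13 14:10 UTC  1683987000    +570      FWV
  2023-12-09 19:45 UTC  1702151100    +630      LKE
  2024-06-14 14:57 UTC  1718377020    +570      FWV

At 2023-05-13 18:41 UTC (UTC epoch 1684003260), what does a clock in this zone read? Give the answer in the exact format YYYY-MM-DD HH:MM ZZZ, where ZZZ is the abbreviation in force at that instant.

Query: 2023-05-13 18:41 UTC
Rule 3/5 (FWV, +09:30): 2023-05-13 14:10 UTC ≤ query < 2023-12-09 19:45 UTC
18·60 + 41 + 570 = 1691 min
1691 = 1·1440 + 251; 251 = 4·60 + 11 → 04:11, 2023-05-13 + 1 day = 2023-05-14
→ 2023-05-14 04:11 FWV

2023-05-14 04:11 FWV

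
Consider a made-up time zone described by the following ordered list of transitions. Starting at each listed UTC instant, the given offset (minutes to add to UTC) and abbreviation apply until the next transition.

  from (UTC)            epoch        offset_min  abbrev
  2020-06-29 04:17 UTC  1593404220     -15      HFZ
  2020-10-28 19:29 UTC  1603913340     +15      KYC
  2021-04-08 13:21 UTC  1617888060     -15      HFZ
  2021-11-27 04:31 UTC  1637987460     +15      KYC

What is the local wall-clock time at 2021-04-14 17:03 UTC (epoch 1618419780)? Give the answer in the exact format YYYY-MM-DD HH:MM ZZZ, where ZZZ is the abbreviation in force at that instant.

2021-04-14 16:48 HFZ

Query: 2021-04-14 17:03 UTC
Rule 3/4 (HFZ, -00:15): 2021-04-08 13:21 UTC ≤ query < 2021-11-27 04:31 UTC
17·60 + 3 - 15 = 1008 min
1008 = 0·1440 + 1008; 1008 = 16·60 + 48 → 16:48, same day
→ 2021-04-14 16:48 HFZ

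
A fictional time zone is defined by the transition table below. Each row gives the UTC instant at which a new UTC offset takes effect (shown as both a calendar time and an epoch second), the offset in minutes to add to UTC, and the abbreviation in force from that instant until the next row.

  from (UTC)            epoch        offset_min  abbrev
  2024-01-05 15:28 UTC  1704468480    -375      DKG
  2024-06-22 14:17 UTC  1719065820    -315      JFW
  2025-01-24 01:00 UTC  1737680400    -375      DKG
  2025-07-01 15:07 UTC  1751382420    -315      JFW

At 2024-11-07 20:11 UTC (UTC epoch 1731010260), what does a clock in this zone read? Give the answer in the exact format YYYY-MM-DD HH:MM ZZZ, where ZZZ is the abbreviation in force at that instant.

2024-11-07 14:56 JFW

Query: 2024-11-07 20:11 UTC
Rule 2/4 (JFW, -05:15): 2024-06-22 14:17 UTC ≤ query < 2025-01-24 01:00 UTC
20·60 + 11 - 315 = 896 min
896 = 0·1440 + 896; 896 = 14·60 + 56 → 14:56, same day
→ 2024-11-07 14:56 JFW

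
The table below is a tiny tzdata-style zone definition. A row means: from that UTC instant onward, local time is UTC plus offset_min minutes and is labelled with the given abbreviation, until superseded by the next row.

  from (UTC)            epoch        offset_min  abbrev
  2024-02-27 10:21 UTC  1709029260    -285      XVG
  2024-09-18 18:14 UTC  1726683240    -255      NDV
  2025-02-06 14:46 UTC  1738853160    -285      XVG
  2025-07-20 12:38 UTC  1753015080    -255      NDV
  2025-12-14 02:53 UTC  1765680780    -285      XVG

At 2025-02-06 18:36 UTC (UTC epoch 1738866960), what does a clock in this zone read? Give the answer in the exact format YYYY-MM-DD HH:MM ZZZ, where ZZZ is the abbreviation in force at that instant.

Query: 2025-02-06 18:36 UTC
Rule 3/5 (XVG, -04:45): 2025-02-06 14:46 UTC ≤ query < 2025-07-20 12:38 UTC
18·60 + 36 - 285 = 831 min
831 = 0·1440 + 831; 831 = 13·60 + 51 → 13:51, same day
→ 2025-02-06 13:51 XVG

2025-02-06 13:51 XVG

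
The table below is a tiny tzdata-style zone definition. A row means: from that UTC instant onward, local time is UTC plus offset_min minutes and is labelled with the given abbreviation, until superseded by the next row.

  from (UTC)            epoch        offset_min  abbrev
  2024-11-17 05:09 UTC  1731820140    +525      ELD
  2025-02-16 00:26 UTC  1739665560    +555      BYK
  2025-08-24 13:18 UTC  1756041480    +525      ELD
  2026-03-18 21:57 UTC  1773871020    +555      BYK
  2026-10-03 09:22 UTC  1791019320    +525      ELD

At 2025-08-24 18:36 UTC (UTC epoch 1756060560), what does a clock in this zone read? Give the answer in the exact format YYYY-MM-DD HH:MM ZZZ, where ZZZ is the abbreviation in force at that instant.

Query: 2025-08-24 18:36 UTC
Rule 3/5 (ELD, +08:45): 2025-08-24 13:18 UTC ≤ query < 2026-03-18 21:57 UTC
18·60 + 36 + 525 = 1641 min
1641 = 1·1440 + 201; 201 = 3·60 + 21 → 03:21, 2025-08-24 + 1 day = 2025-08-25
→ 2025-08-25 03:21 ELD

2025-08-25 03:21 ELD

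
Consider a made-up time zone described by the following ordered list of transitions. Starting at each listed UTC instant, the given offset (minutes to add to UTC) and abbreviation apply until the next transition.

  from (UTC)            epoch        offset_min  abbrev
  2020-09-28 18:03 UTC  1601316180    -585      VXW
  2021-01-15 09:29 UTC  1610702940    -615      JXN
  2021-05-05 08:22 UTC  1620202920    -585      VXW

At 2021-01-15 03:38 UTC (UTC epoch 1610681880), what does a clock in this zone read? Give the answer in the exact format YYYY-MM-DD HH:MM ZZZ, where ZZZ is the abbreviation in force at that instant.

2021-01-14 17:53 VXW

Query: 2021-01-15 03:38 UTC
Rule 1/3 (VXW, -09:45): 2020-09-28 18:03 UTC ≤ query < 2021-01-15 09:29 UTC
3·60 + 38 - 585 = -367 min
-367 = -1·1440 + 1073; 1073 = 17·60 + 53 → 17:53, 2021-01-15 - 1 day = 2021-01-14
→ 2021-01-14 17:53 VXW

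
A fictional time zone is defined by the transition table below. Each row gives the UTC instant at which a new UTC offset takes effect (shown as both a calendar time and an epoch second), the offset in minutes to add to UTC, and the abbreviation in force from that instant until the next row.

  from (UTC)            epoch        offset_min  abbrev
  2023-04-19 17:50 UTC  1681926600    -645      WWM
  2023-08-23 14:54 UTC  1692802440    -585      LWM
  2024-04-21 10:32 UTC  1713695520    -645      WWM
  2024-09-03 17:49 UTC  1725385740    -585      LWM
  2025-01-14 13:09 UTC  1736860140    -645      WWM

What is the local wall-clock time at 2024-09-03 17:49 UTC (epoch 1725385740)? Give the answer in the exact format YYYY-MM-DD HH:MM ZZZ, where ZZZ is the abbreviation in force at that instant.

Query: 2024-09-03 17:49 UTC
Rule 4/5 (LWM, -09:45): 2024-09-03 17:49 UTC ≤ query < 2025-01-14 13:09 UTC
17·60 + 49 - 585 = 484 min
484 = 0·1440 + 484; 484 = 8·60 + 4 → 08:04, same day
→ 2024-09-03 08:04 LWM

2024-09-03 08:04 LWM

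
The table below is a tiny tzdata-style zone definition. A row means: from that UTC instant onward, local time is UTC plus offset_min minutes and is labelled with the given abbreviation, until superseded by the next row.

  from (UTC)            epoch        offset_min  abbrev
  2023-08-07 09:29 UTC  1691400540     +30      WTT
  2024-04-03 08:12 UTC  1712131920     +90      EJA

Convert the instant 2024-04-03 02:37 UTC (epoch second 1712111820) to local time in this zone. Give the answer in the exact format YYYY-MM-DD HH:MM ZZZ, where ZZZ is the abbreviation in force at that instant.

2024-04-03 03:07 WTT

Query: 2024-04-03 02:37 UTC
Rule 1/2 (WTT, +00:30): 2023-08-07 09:29 UTC ≤ query < 2024-04-03 08:12 UTC
2·60 + 37 + 30 = 187 min
187 = 0·1440 + 187; 187 = 3·60 + 7 → 03:07, same day
→ 2024-04-03 03:07 WTT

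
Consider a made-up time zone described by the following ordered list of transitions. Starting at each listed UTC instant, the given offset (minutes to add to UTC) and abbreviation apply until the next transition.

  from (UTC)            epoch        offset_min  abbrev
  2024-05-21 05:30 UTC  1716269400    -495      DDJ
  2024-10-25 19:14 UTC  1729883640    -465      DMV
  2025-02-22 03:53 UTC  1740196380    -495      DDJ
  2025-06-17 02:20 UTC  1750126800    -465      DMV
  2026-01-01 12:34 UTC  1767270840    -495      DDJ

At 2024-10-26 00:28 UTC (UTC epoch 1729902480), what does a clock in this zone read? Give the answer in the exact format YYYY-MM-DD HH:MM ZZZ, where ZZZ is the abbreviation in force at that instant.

2024-10-25 16:43 DMV

Query: 2024-10-26 00:28 UTC
Rule 2/5 (DMV, -07:45): 2024-10-25 19:14 UTC ≤ query < 2025-02-22 03:53 UTC
0·60 + 28 - 465 = -437 min
-437 = -1·1440 + 1003; 1003 = 16·60 + 43 → 16:43, 2024-10-26 - 1 day = 2024-10-25
→ 2024-10-25 16:43 DMV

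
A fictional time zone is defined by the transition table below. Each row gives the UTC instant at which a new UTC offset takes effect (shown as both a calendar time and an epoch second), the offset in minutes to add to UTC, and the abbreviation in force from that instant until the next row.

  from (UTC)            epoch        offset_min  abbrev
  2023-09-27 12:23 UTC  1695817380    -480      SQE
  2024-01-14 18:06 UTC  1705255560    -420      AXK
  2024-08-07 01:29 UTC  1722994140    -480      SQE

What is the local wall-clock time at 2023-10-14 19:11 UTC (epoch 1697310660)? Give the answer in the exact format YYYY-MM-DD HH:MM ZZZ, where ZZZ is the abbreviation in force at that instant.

2023-10-14 11:11 SQE

Query: 2023-10-14 19:11 UTC
Rule 1/3 (SQE, -08:00): 2023-09-27 12:23 UTC ≤ query < 2024-01-14 18:06 UTC
19·60 + 11 - 480 = 671 min
671 = 0·1440 + 671; 671 = 11·60 + 11 → 11:11, same day
→ 2023-10-14 11:11 SQE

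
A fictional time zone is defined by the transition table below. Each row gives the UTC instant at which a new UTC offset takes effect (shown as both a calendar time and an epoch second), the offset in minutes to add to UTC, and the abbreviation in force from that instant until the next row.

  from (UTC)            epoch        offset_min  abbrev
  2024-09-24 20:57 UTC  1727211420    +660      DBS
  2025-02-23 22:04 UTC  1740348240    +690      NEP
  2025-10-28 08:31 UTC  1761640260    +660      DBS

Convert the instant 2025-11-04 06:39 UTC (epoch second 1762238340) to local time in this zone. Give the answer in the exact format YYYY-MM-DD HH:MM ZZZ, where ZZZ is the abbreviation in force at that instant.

2025-11-04 17:39 DBS

Query: 2025-11-04 06:39 UTC
Rule 3/3 (DBS, +11:00): 2025-10-28 08:31 UTC ≤ query < +∞
6·60 + 39 + 660 = 1059 min
1059 = 0·1440 + 1059; 1059 = 17·60 + 39 → 17:39, same day
→ 2025-11-04 17:39 DBS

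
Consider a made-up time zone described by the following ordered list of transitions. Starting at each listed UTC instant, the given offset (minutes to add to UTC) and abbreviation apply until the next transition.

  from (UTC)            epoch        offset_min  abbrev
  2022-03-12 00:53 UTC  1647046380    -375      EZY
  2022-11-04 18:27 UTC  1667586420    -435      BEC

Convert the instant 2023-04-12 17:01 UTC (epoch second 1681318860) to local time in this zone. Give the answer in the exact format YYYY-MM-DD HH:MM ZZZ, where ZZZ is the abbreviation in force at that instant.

Query: 2023-04-12 17:01 UTC
Rule 2/2 (BEC, -07:15): 2022-11-04 18:27 UTC ≤ query < +∞
17·60 + 1 - 435 = 586 min
586 = 0·1440 + 586; 586 = 9·60 + 46 → 09:46, same day
→ 2023-04-12 09:46 BEC

2023-04-12 09:46 BEC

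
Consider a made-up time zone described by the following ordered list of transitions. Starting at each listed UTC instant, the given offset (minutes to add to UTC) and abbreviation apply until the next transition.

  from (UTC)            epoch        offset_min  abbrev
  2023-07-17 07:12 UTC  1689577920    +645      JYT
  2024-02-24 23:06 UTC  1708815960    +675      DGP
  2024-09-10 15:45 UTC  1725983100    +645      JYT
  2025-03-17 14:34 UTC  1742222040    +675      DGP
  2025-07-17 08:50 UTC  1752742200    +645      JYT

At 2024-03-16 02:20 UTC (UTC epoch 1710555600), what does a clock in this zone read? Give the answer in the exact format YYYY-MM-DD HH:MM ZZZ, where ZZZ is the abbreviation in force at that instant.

2024-03-16 13:35 DGP

Query: 2024-03-16 02:20 UTC
Rule 2/5 (DGP, +11:15): 2024-02-24 23:06 UTC ≤ query < 2024-09-10 15:45 UTC
2·60 + 20 + 675 = 815 min
815 = 0·1440 + 815; 815 = 13·60 + 35 → 13:35, same day
→ 2024-03-16 13:35 DGP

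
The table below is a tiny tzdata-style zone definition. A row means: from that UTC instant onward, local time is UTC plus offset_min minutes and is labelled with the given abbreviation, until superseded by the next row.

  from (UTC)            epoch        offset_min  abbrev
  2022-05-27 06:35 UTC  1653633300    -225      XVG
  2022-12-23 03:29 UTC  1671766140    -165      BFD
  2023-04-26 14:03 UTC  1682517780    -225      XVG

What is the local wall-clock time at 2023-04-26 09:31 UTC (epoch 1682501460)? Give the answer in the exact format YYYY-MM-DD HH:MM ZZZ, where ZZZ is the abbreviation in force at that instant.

Query: 2023-04-26 09:31 UTC
Rule 2/3 (BFD, -02:45): 2022-12-23 03:29 UTC ≤ query < 2023-04-26 14:03 UTC
9·60 + 31 - 165 = 406 min
406 = 0·1440 + 406; 406 = 6·60 + 46 → 06:46, same day
→ 2023-04-26 06:46 BFD

2023-04-26 06:46 BFD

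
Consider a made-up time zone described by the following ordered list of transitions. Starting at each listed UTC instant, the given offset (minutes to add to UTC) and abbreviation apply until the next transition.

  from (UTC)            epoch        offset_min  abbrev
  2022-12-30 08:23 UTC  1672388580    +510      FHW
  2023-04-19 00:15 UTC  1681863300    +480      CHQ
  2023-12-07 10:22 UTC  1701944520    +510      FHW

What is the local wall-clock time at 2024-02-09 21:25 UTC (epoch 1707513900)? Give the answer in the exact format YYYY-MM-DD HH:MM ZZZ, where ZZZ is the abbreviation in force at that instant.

2024-02-10 05:55 FHW

Query: 2024-02-09 21:25 UTC
Rule 3/3 (FHW, +08:30): 2023-12-07 10:22 UTC ≤ query < +∞
21·60 + 25 + 510 = 1795 min
1795 = 1·1440 + 355; 355 = 5·60 + 55 → 05:55, 2024-02-09 + 1 day = 2024-02-10
→ 2024-02-10 05:55 FHW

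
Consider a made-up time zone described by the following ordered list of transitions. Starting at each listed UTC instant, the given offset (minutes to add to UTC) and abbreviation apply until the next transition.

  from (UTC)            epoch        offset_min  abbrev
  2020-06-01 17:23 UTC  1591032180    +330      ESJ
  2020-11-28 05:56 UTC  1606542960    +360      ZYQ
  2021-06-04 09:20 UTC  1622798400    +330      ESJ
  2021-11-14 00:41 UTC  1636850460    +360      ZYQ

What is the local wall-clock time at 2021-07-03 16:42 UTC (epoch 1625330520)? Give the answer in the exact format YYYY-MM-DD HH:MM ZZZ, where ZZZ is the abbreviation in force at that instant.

Query: 2021-07-03 16:42 UTC
Rule 3/4 (ESJ, +05:30): 2021-06-04 09:20 UTC ≤ query < 2021-11-14 00:41 UTC
16·60 + 42 + 330 = 1332 min
1332 = 0·1440 + 1332; 1332 = 22·60 + 12 → 22:12, same day
→ 2021-07-03 22:12 ESJ

2021-07-03 22:12 ESJ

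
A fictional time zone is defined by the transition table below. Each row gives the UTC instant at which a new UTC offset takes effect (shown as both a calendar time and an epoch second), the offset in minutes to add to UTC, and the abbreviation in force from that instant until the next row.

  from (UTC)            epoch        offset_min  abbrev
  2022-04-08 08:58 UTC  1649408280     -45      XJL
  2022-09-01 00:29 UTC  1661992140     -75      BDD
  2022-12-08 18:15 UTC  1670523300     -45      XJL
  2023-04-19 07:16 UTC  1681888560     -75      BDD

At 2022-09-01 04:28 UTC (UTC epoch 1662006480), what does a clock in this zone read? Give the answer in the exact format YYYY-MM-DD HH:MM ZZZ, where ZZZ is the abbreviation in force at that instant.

Query: 2022-09-01 04:28 UTC
Rule 2/4 (BDD, -01:15): 2022-09-01 00:29 UTC ≤ query < 2022-12-08 18:15 UTC
4·60 + 28 - 75 = 193 min
193 = 0·1440 + 193; 193 = 3·60 + 13 → 03:13, same day
→ 2022-09-01 03:13 BDD

2022-09-01 03:13 BDD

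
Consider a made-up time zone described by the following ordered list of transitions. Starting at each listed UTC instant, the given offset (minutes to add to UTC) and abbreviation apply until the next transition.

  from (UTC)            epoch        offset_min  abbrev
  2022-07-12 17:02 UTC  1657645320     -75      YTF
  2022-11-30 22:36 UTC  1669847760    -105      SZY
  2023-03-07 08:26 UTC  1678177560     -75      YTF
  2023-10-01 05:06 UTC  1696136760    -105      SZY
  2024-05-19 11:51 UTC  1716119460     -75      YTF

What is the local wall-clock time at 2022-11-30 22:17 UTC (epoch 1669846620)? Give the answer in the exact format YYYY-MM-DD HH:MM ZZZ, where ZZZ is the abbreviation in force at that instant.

2022-11-30 21:02 YTF

Query: 2022-11-30 22:17 UTC
Rule 1/5 (YTF, -01:15): 2022-07-12 17:02 UTC ≤ query < 2022-11-30 22:36 UTC
22·60 + 17 - 75 = 1262 min
1262 = 0·1440 + 1262; 1262 = 21·60 + 2 → 21:02, same day
→ 2022-11-30 21:02 YTF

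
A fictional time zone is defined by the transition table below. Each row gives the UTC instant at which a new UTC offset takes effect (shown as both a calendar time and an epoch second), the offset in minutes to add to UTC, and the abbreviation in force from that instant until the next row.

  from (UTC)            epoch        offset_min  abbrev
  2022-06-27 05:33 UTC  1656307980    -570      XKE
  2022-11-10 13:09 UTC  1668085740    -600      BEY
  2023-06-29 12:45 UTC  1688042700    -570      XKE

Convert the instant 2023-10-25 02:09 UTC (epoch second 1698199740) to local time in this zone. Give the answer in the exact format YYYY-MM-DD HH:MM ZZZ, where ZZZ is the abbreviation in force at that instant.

Query: 2023-10-25 02:09 UTC
Rule 3/3 (XKE, -09:30): 2023-06-29 12:45 UTC ≤ query < +∞
2·60 + 9 - 570 = -441 min
-441 = -1·1440 + 999; 999 = 16·60 + 39 → 16:39, 2023-10-25 - 1 day = 2023-10-24
→ 2023-10-24 16:39 XKE

2023-10-24 16:39 XKE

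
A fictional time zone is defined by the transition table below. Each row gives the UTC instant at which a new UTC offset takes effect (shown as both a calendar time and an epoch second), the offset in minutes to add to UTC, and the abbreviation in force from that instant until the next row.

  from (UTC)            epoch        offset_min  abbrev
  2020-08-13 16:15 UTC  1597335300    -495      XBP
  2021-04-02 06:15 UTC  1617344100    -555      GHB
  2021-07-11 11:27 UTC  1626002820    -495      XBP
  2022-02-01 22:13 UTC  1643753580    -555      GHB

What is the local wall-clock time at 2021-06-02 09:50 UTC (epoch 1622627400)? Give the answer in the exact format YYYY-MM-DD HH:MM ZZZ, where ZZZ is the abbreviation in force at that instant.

2021-06-02 00:35 GHB

Query: 2021-06-02 09:50 UTC
Rule 2/4 (GHB, -09:15): 2021-04-02 06:15 UTC ≤ query < 2021-07-11 11:27 UTC
9·60 + 50 - 555 = 35 min
35 = 0·1440 + 35; 35 = 0·60 + 35 → 00:35, same day
→ 2021-06-02 00:35 GHB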